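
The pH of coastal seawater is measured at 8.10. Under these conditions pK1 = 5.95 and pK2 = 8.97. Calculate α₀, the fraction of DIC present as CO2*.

α₀ = 1 / (1 + K1/[H⁺] + K1K2/[H⁺]²) = 1 / (1 + 10^+2.15 + 10^+1.28)
   = 1 / (1 + 141.25 + 19.055) = 1/161.31 = 0.006199

α₀ = 0.00620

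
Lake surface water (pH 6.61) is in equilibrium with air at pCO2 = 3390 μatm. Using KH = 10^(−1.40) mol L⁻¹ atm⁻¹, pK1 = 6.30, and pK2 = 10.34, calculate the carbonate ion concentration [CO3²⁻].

[CO3²⁻] = 0.0513 μmol/L

[CO2*] = KH · pCO2 = 10^(−1.40) × 3390×10^-6 = 1.350×10^-4 mol/L
α₀ = 1/(1 + K1/[H⁺] + K1K2/[H⁺]²) = 1/(1 + 10^+0.31 + 10^-3.42) = 0.3287
DIC = [CO2*]/α₀ = 1.350×10^-4 / 0.3287 = 0.4106 mmol/L
[CO3²⁻] = α₂·DIC; α₂ = 0.0001250, so [CO3²⁻] = 0.0001250 × 0.4106 = 5.13×10^-5 mmol/L = 0.0513 μmol/L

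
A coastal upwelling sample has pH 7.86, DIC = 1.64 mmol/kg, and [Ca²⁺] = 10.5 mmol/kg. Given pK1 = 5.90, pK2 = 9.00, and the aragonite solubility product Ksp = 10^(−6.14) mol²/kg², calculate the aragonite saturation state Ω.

Ω = 1.59

α₂ = 1 / (1 + [H⁺]/K2 + [H⁺]²/(K1K2)) = 1 / (1 + 10^+1.14 + 10^-0.82)
   = 1 / (1 + 13.804 + 0.15136) = 1/14.955 = 0.06687
[CO3²⁻] = α₂ × DIC = 0.06687 × 1.64 = 0.1097 mmol/kg
Ksp = 10^(−6.14) = 7.244×10^-7
Ω = [Ca²⁺][CO3²⁻]/Ksp = (10.5×10^-3)(1.097×10^-4) / 7.244×10^-7 = 1.59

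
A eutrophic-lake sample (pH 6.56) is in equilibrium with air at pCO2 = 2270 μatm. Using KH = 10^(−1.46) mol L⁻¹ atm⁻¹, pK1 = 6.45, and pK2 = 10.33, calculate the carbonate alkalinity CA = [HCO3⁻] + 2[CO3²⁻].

[CO2*] = KH · pCO2 = 10^(−1.46) × 2270×10^-6 = 7.871×10^-5 mol/L
α₀ = 1/(1 + K1/[H⁺] + K1K2/[H⁺]²) = 1/(1 + 10^+0.11 + 10^-3.66) = 0.4370
DIC = [CO2*]/α₀ = 7.871×10^-5 / 0.4370 = 0.1801 mmol/L
CA = (α₁ + 2α₂)·DIC = (0.5629 + 2×9.560×10^-5) × 0.1801 = 0.101 mmol/L

CA = 0.101 mmol/L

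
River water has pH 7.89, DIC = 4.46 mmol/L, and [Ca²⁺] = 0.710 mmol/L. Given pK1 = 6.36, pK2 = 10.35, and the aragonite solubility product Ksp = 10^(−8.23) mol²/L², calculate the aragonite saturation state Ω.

Ω = 1.81

α₂ = 1 / (1 + [H⁺]/K2 + [H⁺]²/(K1K2)) = 1 / (1 + 10^+2.46 + 10^+0.93)
   = 1 / (1 + 288.40 + 8.5114) = 1/297.91 = 0.003357
[CO3²⁻] = α₂ × DIC = 0.003357 × 4.46 = 0.01497 mmol/L = 14.97 μmol/L
Ksp = 10^(−8.23) = 5.888×10^-9
Ω = [Ca²⁺][CO3²⁻]/Ksp = (0.710×10^-3)(1.497×10^-5) / 5.888×10^-9 = 1.81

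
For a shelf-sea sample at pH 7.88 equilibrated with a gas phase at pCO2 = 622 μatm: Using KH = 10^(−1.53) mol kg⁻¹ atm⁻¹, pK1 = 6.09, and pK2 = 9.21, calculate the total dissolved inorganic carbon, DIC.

DIC = 1.20 mmol/kg

[CO2*] = KH · pCO2 = 10^(−1.53) × 622×10^-6 = 1.836×10^-5 mol/kg
α₀ = 1/(1 + K1/[H⁺] + K1K2/[H⁺]²) = 1/(1 + 10^+1.79 + 10^+0.46) = 0.01526
DIC = [CO2*]/α₀ = 1.836×10^-5 / 0.01526 = 1.20 mmol/kg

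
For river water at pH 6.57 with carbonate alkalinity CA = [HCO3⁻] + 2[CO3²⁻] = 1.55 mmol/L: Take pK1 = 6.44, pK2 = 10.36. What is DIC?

DIC = 2.70 mmol/L

CA = [HCO3⁻] + 2[CO3²⁻] = (α₁ + 2α₂)·DIC
At pH 6.57: [H⁺]/K1 = 10^-0.13 = 0.74131, K2/[H⁺] = 10^-3.79 = 0.00016218
α₁ = 1/(1 + 0.74131 + 0.00016218) = 1/1.7415 = 0.5742; α₂ = α₁·K2/[H⁺] = 9.313×10^-5
α₁ + 2α₂ = 0.5744
DIC = CA / (α₁ + 2α₂) = 1.55 / 0.5744 = 2.70 mmol/L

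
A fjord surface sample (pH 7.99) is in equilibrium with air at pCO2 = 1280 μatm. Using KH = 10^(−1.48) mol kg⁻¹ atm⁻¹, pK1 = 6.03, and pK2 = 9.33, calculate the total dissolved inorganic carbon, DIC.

DIC = 4.08 mmol/kg

[CO2*] = KH · pCO2 = 10^(−1.48) × 1280×10^-6 = 4.238×10^-5 mol/kg
α₀ = 1/(1 + K1/[H⁺] + K1K2/[H⁺]²) = 1/(1 + 10^+1.96 + 10^+0.62) = 0.01038
DIC = [CO2*]/α₀ = 4.238×10^-5 / 0.01038 = 4.08 mmol/kg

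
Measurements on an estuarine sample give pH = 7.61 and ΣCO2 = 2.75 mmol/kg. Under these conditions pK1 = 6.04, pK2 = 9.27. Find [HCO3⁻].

[HCO3⁻] = 2.62 mmol/kg

α₁ = 1 / (1 + [H⁺]/K1 + K2/[H⁺]) = 1 / (1 + 10^-1.57 + 10^-1.66)
   = 1 / (1 + 0.026915 + 0.021878) = 1/1.0488 = 0.9535
[HCO3⁻] = α₁ × DIC = 0.9535 × 2.75 = 2.62 mmol/kg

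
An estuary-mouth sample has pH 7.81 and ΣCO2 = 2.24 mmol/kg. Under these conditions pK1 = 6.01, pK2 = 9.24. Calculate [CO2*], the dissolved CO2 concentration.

[CO2*] = 0.0337 mmol/kg

α₀ = 1 / (1 + K1/[H⁺] + K1K2/[H⁺]²) = 1 / (1 + 10^+1.80 + 10^+0.37)
   = 1 / (1 + 63.096 + 2.3442) = 1/66.440 = 0.01505
[CO2*] = α₀ × DIC = 0.01505 × 2.24 = 0.0337 mmol/kg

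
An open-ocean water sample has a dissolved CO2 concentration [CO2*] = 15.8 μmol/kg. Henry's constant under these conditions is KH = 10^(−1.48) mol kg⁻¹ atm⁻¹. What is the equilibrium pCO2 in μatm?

pCO2 = 477 μatm

KH = 10^(−1.48) = 3.311×10^-2 mol kg⁻¹ atm⁻¹
pCO2 = [CO2*]/KH = 15.8×10^-6 / 3.311×10^-2 = 4.77×10^-4 atm = 477 μatm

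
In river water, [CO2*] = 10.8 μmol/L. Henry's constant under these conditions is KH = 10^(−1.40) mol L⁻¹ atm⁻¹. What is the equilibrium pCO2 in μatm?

KH = 10^(−1.40) = 3.981×10^-2 mol L⁻¹ atm⁻¹
pCO2 = [CO2*]/KH = 10.8×10^-6 / 3.981×10^-2 = 2.71×10^-4 atm = 271 μatm

pCO2 = 271 μatm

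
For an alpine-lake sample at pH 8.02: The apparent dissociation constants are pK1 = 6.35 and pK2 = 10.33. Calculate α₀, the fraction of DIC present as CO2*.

α₀ = 1 / (1 + K1/[H⁺] + K1K2/[H⁺]²) = 1 / (1 + 10^+1.67 + 10^-0.64)
   = 1 / (1 + 46.774 + 0.22909) = 1/48.003 = 0.02083

α₀ = 0.0208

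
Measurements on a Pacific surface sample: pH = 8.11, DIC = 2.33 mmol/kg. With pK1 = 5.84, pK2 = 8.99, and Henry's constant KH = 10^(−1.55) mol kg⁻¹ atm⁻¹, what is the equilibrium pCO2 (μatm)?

pCO2 = 390 μatm

α₀ = 1 / (1 + K1/[H⁺] + K1K2/[H⁺]²) = 1 / (1 + 10^+2.27 + 10^+1.39)
   = 1 / (1 + 186.21 + 24.547) = 1/211.76 = 0.004722
[CO2*] = α₀ × DIC = 0.004722 × 2.33 = 0.01100 mmol/kg = 11.00 μmol/kg
pCO2 = [CO2*]/KH = 1.100×10^-5 / 2.818×10^-2 = 390 μatm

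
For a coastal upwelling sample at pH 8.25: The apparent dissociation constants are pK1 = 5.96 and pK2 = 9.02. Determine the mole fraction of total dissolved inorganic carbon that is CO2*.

α₀ = 0.00436

α₀ = 1 / (1 + K1/[H⁺] + K1K2/[H⁺]²) = 1 / (1 + 10^+2.29 + 10^+1.52)
   = 1 / (1 + 194.98 + 33.113) = 1/229.10 = 0.004365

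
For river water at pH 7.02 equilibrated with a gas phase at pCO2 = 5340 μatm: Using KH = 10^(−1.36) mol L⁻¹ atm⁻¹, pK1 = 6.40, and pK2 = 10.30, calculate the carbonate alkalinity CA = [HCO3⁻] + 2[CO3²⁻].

CA = 0.973 mmol/L

[CO2*] = KH · pCO2 = 10^(−1.36) × 5340×10^-6 = 2.331×10^-4 mol/L
α₀ = 1/(1 + K1/[H⁺] + K1K2/[H⁺]²) = 1/(1 + 10^+0.62 + 10^-2.66) = 0.1934
DIC = [CO2*]/α₀ = 2.331×10^-4 / 0.1934 = 1.205 mmol/L
CA = (α₁ + 2α₂)·DIC = (0.8062 + 2×0.0004231) × 1.205 = 0.973 mmol/L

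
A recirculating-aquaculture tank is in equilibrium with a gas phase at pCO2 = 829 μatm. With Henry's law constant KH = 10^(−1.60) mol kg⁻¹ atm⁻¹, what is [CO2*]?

[CO2*] = 20.8 μmol/kg

KH = 10^(−1.60) = 2.512×10^-2 mol kg⁻¹ atm⁻¹
[CO2*] = KH · pCO2 = 2.512×10^-2 × 829×10^-6 atm = 2.08×10^-5 mol/kg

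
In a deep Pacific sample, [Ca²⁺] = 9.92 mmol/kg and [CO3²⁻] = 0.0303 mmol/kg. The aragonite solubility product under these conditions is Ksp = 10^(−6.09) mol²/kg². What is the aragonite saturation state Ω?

Ω = 0.370

Ksp = 10^(−6.09) = 8.128×10^-7
Ω = [Ca²⁺][CO3²⁻]/Ksp = (9.92×10^-3)(0.0303×10^-3) / 8.128×10^-7 = 0.370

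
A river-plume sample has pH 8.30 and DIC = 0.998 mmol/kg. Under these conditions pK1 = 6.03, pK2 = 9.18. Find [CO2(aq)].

[CO2*] = 4.71 μmol/kg

α₀ = 1 / (1 + K1/[H⁺] + K1K2/[H⁺]²) = 1 / (1 + 10^+2.27 + 10^+1.39)
   = 1 / (1 + 186.21 + 24.547) = 1/211.76 = 0.004722
[CO2*] = α₀ × DIC = 0.004722 × 0.998 = 0.00471 mmol/kg = 4.71 μmol/kg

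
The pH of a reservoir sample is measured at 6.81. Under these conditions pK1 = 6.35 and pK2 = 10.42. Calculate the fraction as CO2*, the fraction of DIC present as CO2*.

α₀ = 0.257

α₀ = 1 / (1 + K1/[H⁺] + K1K2/[H⁺]²) = 1 / (1 + 10^+0.46 + 10^-3.15)
   = 1 / (1 + 2.8840 + 0.00070795) = 1/3.8847 = 0.2574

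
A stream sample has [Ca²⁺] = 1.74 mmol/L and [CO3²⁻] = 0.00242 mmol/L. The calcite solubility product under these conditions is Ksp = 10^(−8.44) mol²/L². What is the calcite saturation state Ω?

Ksp = 10^(−8.44) = 3.631×10^-9
Ω = [Ca²⁺][CO3²⁻]/Ksp = (1.74×10^-3)(0.00242×10^-3) / 3.631×10^-9 = 1.16

Ω = 1.16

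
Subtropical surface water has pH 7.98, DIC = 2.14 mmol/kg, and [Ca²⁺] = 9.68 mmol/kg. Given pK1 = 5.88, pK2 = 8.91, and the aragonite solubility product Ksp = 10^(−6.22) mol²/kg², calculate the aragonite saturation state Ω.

α₂ = 1 / (1 + [H⁺]/K2 + [H⁺]²/(K1K2)) = 1 / (1 + 10^+0.93 + 10^-1.17)
   = 1 / (1 + 8.5114 + 0.067608) = 1/9.5790 = 0.1044
[CO3²⁻] = α₂ × DIC = 0.1044 × 2.14 = 0.2234 mmol/kg
Ksp = 10^(−6.22) = 6.026×10^-7
Ω = [Ca²⁺][CO3²⁻]/Ksp = (9.68×10^-3)(2.234×10^-4) / 6.026×10^-7 = 3.59

Ω = 3.59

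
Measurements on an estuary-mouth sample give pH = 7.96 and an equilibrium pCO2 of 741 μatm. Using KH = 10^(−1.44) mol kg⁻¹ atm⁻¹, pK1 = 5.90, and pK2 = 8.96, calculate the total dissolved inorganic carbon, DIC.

DIC = 3.42 mmol/kg

[CO2*] = KH · pCO2 = 10^(−1.44) × 741×10^-6 = 2.690×10^-5 mol/kg
α₀ = 1/(1 + K1/[H⁺] + K1K2/[H⁺]²) = 1/(1 + 10^+2.06 + 10^+1.06) = 0.007856
DIC = [CO2*]/α₀ = 2.690×10^-5 / 0.007856 = 3.42 mmol/kg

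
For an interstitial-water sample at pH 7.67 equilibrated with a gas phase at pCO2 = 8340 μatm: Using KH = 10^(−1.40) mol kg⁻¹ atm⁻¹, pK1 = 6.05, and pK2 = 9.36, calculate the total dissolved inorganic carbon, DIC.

[CO2*] = KH · pCO2 = 10^(−1.40) × 8340×10^-6 = 3.320×10^-4 mol/kg
α₀ = 1/(1 + K1/[H⁺] + K1K2/[H⁺]²) = 1/(1 + 10^+1.62 + 10^-0.07) = 0.02297
DIC = [CO2*]/α₀ = 3.320×10^-4 / 0.02297 = 14.5 mmol/kg

DIC = 14.5 mmol/kg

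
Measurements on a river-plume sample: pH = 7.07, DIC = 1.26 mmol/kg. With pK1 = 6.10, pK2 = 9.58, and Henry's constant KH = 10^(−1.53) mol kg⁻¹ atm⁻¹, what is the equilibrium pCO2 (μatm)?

α₀ = 1 / (1 + K1/[H⁺] + K1K2/[H⁺]²) = 1 / (1 + 10^+0.97 + 10^-1.54)
   = 1 / (1 + 9.3325 + 0.028840) = 1/10.361 = 0.09651
[CO2*] = α₀ × DIC = 0.09651 × 1.26 = 0.1216 mmol/kg
pCO2 = [CO2*]/KH = 1.216×10^-4 / 2.951×10^-2 = 4120 μatm

pCO2 = 4120 μatm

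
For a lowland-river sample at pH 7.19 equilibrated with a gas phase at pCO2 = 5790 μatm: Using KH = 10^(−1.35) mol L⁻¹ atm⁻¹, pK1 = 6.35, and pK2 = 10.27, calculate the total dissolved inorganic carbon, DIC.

[CO2*] = KH · pCO2 = 10^(−1.35) × 5790×10^-6 = 2.586×10^-4 mol/L
α₀ = 1/(1 + K1/[H⁺] + K1K2/[H⁺]²) = 1/(1 + 10^+0.84 + 10^-2.24) = 0.1262
DIC = [CO2*]/α₀ = 2.586×10^-4 / 0.1262 = 2.05 mmol/L

DIC = 2.05 mmol/L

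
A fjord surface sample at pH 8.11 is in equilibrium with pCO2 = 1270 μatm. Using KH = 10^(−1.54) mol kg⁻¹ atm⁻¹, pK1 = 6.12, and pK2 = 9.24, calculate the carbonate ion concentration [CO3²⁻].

[CO3²⁻] = 0.265 mmol/kg

[CO2*] = KH · pCO2 = 10^(−1.54) × 1270×10^-6 = 3.663×10^-5 mol/kg
α₀ = 1/(1 + K1/[H⁺] + K1K2/[H⁺]²) = 1/(1 + 10^+1.99 + 10^+0.86) = 0.009437
DIC = [CO2*]/α₀ = 3.663×10^-5 / 0.009437 = 3.881 mmol/kg
[CO3²⁻] = α₂·DIC; α₂ = 0.06836, so [CO3²⁻] = 0.06836 × 3.881 = 0.265 mmol/kg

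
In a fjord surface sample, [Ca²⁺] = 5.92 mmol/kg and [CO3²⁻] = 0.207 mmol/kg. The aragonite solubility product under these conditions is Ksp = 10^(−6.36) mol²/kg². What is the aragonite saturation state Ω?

Ω = 2.81

Ksp = 10^(−6.36) = 4.365×10^-7
Ω = [Ca²⁺][CO3²⁻]/Ksp = (5.92×10^-3)(0.207×10^-3) / 4.365×10^-7 = 2.81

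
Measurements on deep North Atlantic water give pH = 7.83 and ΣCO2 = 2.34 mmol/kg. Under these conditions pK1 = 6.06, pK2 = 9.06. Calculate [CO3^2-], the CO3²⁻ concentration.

[CO3²⁻] = 0.128 mmol/kg

α₂ = 1 / (1 + [H⁺]/K2 + [H⁺]²/(K1K2)) = 1 / (1 + 10^+1.23 + 10^-0.54)
   = 1 / (1 + 16.982 + 0.28840) = 1/18.271 = 0.05473
[CO3²⁻] = α₂ × DIC = 0.05473 × 2.34 = 0.128 mmol/kg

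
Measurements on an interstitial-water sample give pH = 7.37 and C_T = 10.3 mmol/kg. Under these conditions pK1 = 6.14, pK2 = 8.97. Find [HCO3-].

[HCO3⁻] = 9.50 mmol/kg

α₁ = 1 / (1 + [H⁺]/K1 + K2/[H⁺]) = 1 / (1 + 10^-1.23 + 10^-1.60)
   = 1 / (1 + 0.058884 + 0.025119) = 1/1.0840 = 0.9225
[HCO3⁻] = α₁ × DIC = 0.9225 × 10.3 = 9.50 mmol/kg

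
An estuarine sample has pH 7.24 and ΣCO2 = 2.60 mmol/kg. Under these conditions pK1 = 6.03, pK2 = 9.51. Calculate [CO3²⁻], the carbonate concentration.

[CO3²⁻] = 13.1 μmol/kg

α₂ = 1 / (1 + [H⁺]/K2 + [H⁺]²/(K1K2)) = 1 / (1 + 10^+2.27 + 10^+1.06)
   = 1 / (1 + 186.21 + 11.482) = 1/198.69 = 0.005033
[CO3²⁻] = α₂ × DIC = 0.005033 × 2.60 = 0.0131 mmol/kg = 13.1 μmol/kg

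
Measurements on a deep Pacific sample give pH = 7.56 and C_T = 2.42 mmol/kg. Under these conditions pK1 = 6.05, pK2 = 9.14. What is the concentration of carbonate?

α₂ = 1 / (1 + [H⁺]/K2 + [H⁺]²/(K1K2)) = 1 / (1 + 10^+1.58 + 10^+0.07)
   = 1 / (1 + 38.019 + 1.1749) = 1/40.194 = 0.02488
[CO3²⁻] = α₂ × DIC = 0.02488 × 2.42 = 0.0602 mmol/kg

[CO3²⁻] = 0.0602 mmol/kg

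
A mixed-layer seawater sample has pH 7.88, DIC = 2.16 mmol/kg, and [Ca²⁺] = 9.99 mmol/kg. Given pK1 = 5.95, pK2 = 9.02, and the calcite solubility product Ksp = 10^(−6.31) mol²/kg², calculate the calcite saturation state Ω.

α₂ = 1 / (1 + [H⁺]/K2 + [H⁺]²/(K1K2)) = 1 / (1 + 10^+1.14 + 10^-0.79)
   = 1 / (1 + 13.804 + 0.16218) = 1/14.966 = 0.06682
[CO3²⁻] = α₂ × DIC = 0.06682 × 2.16 = 0.1443 mmol/kg
Ksp = 10^(−6.31) = 4.898×10^-7
Ω = [Ca²⁺][CO3²⁻]/Ksp = (9.99×10^-3)(1.443×10^-4) / 4.898×10^-7 = 2.94

Ω = 2.94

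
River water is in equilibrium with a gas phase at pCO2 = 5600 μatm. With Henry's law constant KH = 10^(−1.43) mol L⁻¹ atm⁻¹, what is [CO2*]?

[CO2*] = 208 μmol/L

KH = 10^(−1.43) = 3.715×10^-2 mol L⁻¹ atm⁻¹
[CO2*] = KH · pCO2 = 3.715×10^-2 × 5600×10^-6 atm = 2.08×10^-4 mol/L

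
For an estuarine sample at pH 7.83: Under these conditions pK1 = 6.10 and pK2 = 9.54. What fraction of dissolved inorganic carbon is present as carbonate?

α₂ = 0.0188

α₂ = 1 / (1 + [H⁺]/K2 + [H⁺]²/(K1K2)) = 1 / (1 + 10^+1.71 + 10^-0.02)
   = 1 / (1 + 51.286 + 0.95499) = 1/53.241 = 0.01878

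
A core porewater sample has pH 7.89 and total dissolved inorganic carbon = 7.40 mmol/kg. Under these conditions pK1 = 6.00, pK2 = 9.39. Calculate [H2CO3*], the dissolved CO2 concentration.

α₀ = 1 / (1 + K1/[H⁺] + K1K2/[H⁺]²) = 1 / (1 + 10^+1.89 + 10^+0.39)
   = 1 / (1 + 77.625 + 2.4547) = 1/81.079 = 0.01233
[CO2*] = α₀ × DIC = 0.01233 × 7.40 = 0.0913 mmol/kg

[CO2*] = 0.0913 mmol/kg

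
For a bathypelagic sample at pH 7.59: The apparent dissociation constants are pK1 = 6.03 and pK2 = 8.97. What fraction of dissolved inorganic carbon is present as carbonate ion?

α₂ = 0.0390

α₂ = 1 / (1 + [H⁺]/K2 + [H⁺]²/(K1K2)) = 1 / (1 + 10^+1.38 + 10^-0.18)
   = 1 / (1 + 23.988 + 0.66069) = 1/25.649 = 0.03899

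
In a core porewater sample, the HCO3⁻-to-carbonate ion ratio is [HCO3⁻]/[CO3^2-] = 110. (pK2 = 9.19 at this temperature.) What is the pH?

pH = 7.15

From K2 = [H⁺][CO3^2-]/[HCO3⁻]:  pH = pK2 − log₁₀([HCO3⁻]/[CO3^2-])
log₁₀(110) = +2.041
pH = 9.19 − (+2.041) = 7.15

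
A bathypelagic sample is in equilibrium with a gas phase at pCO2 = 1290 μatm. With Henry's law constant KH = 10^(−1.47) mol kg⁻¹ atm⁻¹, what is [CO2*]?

KH = 10^(−1.47) = 3.388×10^-2 mol kg⁻¹ atm⁻¹
[CO2*] = KH · pCO2 = 3.388×10^-2 × 1290×10^-6 atm = 4.37×10^-5 mol/kg

[CO2*] = 43.7 μmol/kg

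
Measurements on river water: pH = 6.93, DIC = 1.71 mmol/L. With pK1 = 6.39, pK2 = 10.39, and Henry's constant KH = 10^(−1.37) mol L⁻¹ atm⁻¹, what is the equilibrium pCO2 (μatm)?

α₀ = 1 / (1 + K1/[H⁺] + K1K2/[H⁺]²) = 1 / (1 + 10^+0.54 + 10^-2.92)
   = 1 / (1 + 3.4674 + 0.0012023) = 1/4.4686 = 0.2238
[CO2*] = α₀ × DIC = 0.2238 × 1.71 = 0.3827 mmol/L
pCO2 = [CO2*]/KH = 3.827×10^-4 / 4.266×10^-2 = 8970 μatm

pCO2 = 8970 μatm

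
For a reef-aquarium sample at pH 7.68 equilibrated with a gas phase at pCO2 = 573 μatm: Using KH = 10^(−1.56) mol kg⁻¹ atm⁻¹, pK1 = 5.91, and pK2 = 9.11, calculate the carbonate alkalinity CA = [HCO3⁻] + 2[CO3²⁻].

CA = 0.998 mmol/kg

[CO2*] = KH · pCO2 = 10^(−1.56) × 573×10^-6 = 1.578×10^-5 mol/kg
α₀ = 1/(1 + K1/[H⁺] + K1K2/[H⁺]²) = 1/(1 + 10^+1.77 + 10^+0.34) = 0.01611
DIC = [CO2*]/α₀ = 1.578×10^-5 / 0.01611 = 0.9796 mmol/kg
CA = (α₁ + 2α₂)·DIC = (0.9486 + 2×0.03525) × 0.9796 = 0.998 mmol/kg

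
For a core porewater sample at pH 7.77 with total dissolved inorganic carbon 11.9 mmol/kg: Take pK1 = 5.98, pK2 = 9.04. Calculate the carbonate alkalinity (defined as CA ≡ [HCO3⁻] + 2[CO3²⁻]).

CA = [HCO3⁻] + 2[CO3²⁻] = (α₁ + 2α₂)·DIC
At pH 7.77: [H⁺]/K1 = 10^-1.79 = 0.016218, K2/[H⁺] = 10^-1.27 = 0.053703
α₁ = 1/(1 + 0.016218 + 0.053703) = 1/1.0699 = 0.9346; α₂ = α₁·K2/[H⁺] = 0.05019
α₁ + 2α₂ = 1.0350
CA = 1.0350 × 11.9 = 12.3 mmol/kg

CA = 12.3 mmol/kg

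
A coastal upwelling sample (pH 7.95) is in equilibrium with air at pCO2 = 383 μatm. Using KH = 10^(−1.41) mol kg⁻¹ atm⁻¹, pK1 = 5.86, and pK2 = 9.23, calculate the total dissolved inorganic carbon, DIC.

[CO2*] = KH · pCO2 = 10^(−1.41) × 383×10^-6 = 1.490×10^-5 mol/kg
α₀ = 1/(1 + K1/[H⁺] + K1K2/[H⁺]²) = 1/(1 + 10^+2.09 + 10^+0.81) = 0.007664
DIC = [CO2*]/α₀ = 1.490×10^-5 / 0.007664 = 1.94 mmol/kg

DIC = 1.94 mmol/kg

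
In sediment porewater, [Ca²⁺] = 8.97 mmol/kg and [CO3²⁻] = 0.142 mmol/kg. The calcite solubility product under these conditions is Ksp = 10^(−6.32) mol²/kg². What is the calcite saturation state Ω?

Ksp = 10^(−6.32) = 4.786×10^-7
Ω = [Ca²⁺][CO3²⁻]/Ksp = (8.97×10^-3)(0.142×10^-3) / 4.786×10^-7 = 2.66

Ω = 2.66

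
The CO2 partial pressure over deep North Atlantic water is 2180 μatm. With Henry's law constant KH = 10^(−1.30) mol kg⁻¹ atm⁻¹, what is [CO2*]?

[CO2*] = 109 μmol/kg

KH = 10^(−1.30) = 5.012×10^-2 mol kg⁻¹ atm⁻¹
[CO2*] = KH · pCO2 = 5.012×10^-2 × 2180×10^-6 atm = 1.09×10^-4 mol/kg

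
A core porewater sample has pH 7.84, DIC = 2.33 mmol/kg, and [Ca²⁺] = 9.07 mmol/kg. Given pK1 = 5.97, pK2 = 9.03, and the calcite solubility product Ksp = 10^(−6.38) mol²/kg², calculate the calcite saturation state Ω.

Ω = 3.04

α₂ = 1 / (1 + [H⁺]/K2 + [H⁺]²/(K1K2)) = 1 / (1 + 10^+1.19 + 10^-0.68)
   = 1 / (1 + 15.488 + 0.20893) = 1/16.697 = 0.05989
[CO3²⁻] = α₂ × DIC = 0.05989 × 2.33 = 0.1395 mmol/kg
Ksp = 10^(−6.38) = 4.169×10^-7
Ω = [Ca²⁺][CO3²⁻]/Ksp = (9.07×10^-3)(1.395×10^-4) / 4.169×10^-7 = 3.04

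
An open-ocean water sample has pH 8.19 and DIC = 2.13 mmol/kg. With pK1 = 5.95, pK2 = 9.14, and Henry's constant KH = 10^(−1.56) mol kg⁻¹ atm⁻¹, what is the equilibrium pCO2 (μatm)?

pCO2 = 398 μatm

α₀ = 1 / (1 + K1/[H⁺] + K1K2/[H⁺]²) = 1 / (1 + 10^+2.24 + 10^+1.29)
   = 1 / (1 + 173.78 + 19.498) = 1/194.28 = 0.005147
[CO2*] = α₀ × DIC = 0.005147 × 2.13 = 0.01096 mmol/kg = 10.96 μmol/kg
pCO2 = [CO2*]/KH = 1.096×10^-5 / 2.754×10^-2 = 398 μatm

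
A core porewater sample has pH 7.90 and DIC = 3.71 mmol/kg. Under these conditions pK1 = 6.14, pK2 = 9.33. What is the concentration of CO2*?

α₀ = 1 / (1 + K1/[H⁺] + K1K2/[H⁺]²) = 1 / (1 + 10^+1.76 + 10^+0.33)
   = 1 / (1 + 57.544 + 2.1380) = 1/60.682 = 0.01648
[CO2*] = α₀ × DIC = 0.01648 × 3.71 = 0.0611 mmol/kg

[CO2*] = 0.0611 mmol/kg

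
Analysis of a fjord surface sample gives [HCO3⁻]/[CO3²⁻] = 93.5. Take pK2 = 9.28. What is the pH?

pH = 7.31

From K2 = [H⁺][CO3²⁻]/[HCO3⁻]:  pH = pK2 − log₁₀([HCO3⁻]/[CO3²⁻])
log₁₀(93.5) = +1.971
pH = 9.28 − (+1.971) = 7.31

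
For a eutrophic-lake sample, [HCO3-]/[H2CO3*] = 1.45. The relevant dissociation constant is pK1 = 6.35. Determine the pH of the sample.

pH = 6.51

From K1 = [H⁺][HCO3-]/[H2CO3*]:  pH = pK1 + log₁₀([HCO3-]/[H2CO3*])
log₁₀(1.45) = +0.161
pH = 6.35 + (+0.161) = 6.51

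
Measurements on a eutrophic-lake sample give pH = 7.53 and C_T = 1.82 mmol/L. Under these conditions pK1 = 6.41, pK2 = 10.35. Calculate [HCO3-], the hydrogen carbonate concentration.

α₁ = 1 / (1 + [H⁺]/K1 + K2/[H⁺]) = 1 / (1 + 10^-1.12 + 10^-2.82)
   = 1 / (1 + 0.075858 + 0.0015136) = 1/1.0774 = 0.9282
[HCO3⁻] = α₁ × DIC = 0.9282 × 1.82 = 1.69 mmol/L

[HCO3⁻] = 1.69 mmol/L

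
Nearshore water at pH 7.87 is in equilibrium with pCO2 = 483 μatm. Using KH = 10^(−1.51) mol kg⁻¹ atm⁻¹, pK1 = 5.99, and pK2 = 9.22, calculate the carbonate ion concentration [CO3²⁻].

[CO2*] = KH · pCO2 = 10^(−1.51) × 483×10^-6 = 1.493×10^-5 mol/kg
α₀ = 1/(1 + K1/[H⁺] + K1K2/[H⁺]²) = 1/(1 + 10^+1.88 + 10^+0.53) = 0.01246
DIC = [CO2*]/α₀ = 1.493×10^-5 / 0.01246 = 1.198 mmol/kg
[CO3²⁻] = α₂·DIC; α₂ = 0.04223, so [CO3²⁻] = 0.04223 × 1.198 = 0.0506 mmol/kg

[CO3²⁻] = 0.0506 mmol/kg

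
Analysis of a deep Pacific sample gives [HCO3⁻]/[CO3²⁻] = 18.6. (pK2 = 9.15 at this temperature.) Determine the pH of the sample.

pH = 7.88

From K2 = [H⁺][CO3²⁻]/[HCO3⁻]:  pH = pK2 − log₁₀([HCO3⁻]/[CO3²⁻])
log₁₀(18.6) = +1.270
pH = 9.15 − (+1.270) = 7.88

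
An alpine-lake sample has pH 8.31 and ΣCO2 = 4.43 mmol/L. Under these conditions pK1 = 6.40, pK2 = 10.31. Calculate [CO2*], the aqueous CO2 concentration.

α₀ = 1 / (1 + K1/[H⁺] + K1K2/[H⁺]²) = 1 / (1 + 10^+1.91 + 10^-0.09)
   = 1 / (1 + 81.283 + 0.81283) = 1/83.096 = 0.01203
[CO2*] = α₀ × DIC = 0.01203 × 4.43 = 0.0533 mmol/L

[CO2*] = 0.0533 mmol/L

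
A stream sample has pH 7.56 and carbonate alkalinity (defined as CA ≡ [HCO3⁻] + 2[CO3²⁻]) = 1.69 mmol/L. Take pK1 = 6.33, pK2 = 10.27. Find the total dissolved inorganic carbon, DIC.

CA = [HCO3⁻] + 2[CO3²⁻] = (α₁ + 2α₂)·DIC
At pH 7.56: [H⁺]/K1 = 10^-1.23 = 0.058884, K2/[H⁺] = 10^-2.71 = 0.0019498
α₁ = 1/(1 + 0.058884 + 0.0019498) = 1/1.0608 = 0.9427; α₂ = α₁·K2/[H⁺] = 0.001838
α₁ + 2α₂ = 0.9463
DIC = CA / (α₁ + 2α₂) = 1.69 / 0.9463 = 1.79 mmol/L

DIC = 1.79 mmol/L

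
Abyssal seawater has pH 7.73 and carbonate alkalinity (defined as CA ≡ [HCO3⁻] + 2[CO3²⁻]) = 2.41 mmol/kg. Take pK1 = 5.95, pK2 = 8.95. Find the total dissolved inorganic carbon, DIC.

DIC = 2.32 mmol/kg

CA = [HCO3⁻] + 2[CO3²⁻] = (α₁ + 2α₂)·DIC
At pH 7.73: [H⁺]/K1 = 10^-1.78 = 0.016596, K2/[H⁺] = 10^-1.22 = 0.060256
α₁ = 1/(1 + 0.016596 + 0.060256) = 1/1.0769 = 0.9286; α₂ = α₁·K2/[H⁺] = 0.05596
α₁ + 2α₂ = 1.0405
DIC = CA / (α₁ + 2α₂) = 2.41 / 1.0405 = 2.32 mmol/kg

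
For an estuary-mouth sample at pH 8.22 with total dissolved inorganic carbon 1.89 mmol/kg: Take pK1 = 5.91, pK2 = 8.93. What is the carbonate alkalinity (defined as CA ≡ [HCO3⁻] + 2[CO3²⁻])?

CA = 2.19 mmol/kg

CA = [HCO3⁻] + 2[CO3²⁻] = (α₁ + 2α₂)·DIC
At pH 8.22: [H⁺]/K1 = 10^-2.31 = 0.0048978, K2/[H⁺] = 10^-0.71 = 0.19498
α₁ = 1/(1 + 0.0048978 + 0.19498) = 1/1.1999 = 0.8334; α₂ = α₁·K2/[H⁺] = 0.1625
α₁ + 2α₂ = 1.1584
CA = 1.1584 × 1.89 = 2.19 mmol/kg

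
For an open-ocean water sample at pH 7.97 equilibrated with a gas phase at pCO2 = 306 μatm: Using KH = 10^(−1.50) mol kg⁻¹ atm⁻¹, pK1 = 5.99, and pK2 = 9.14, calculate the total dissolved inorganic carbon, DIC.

[CO2*] = KH · pCO2 = 10^(−1.50) × 306×10^-6 = 9.677×10^-6 mol/kg
α₀ = 1/(1 + K1/[H⁺] + K1K2/[H⁺]²) = 1/(1 + 10^+1.98 + 10^+0.81) = 0.009713
DIC = [CO2*]/α₀ = 9.677×10^-6 / 0.009713 = 0.996 mmol/kg

DIC = 0.996 mmol/kg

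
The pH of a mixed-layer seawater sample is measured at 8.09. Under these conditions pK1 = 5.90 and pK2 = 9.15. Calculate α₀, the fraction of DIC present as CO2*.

α₀ = 0.00590

α₀ = 1 / (1 + K1/[H⁺] + K1K2/[H⁺]²) = 1 / (1 + 10^+2.19 + 10^+1.13)
   = 1 / (1 + 154.88 + 13.490) = 1/169.37 = 0.005904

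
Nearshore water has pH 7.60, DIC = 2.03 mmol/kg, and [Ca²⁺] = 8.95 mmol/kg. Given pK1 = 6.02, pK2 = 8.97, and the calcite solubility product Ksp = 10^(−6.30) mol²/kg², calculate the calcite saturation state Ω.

α₂ = 1 / (1 + [H⁺]/K2 + [H⁺]²/(K1K2)) = 1 / (1 + 10^+1.37 + 10^-0.21)
   = 1 / (1 + 23.442 + 0.61660) = 1/25.059 = 0.03991
[CO3²⁻] = α₂ × DIC = 0.03991 × 2.03 = 0.08101 mmol/kg
Ksp = 10^(−6.30) = 5.012×10^-7
Ω = [Ca²⁺][CO3²⁻]/Ksp = (8.95×10^-3)(8.101×10^-5) / 5.012×10^-7 = 1.45

Ω = 1.45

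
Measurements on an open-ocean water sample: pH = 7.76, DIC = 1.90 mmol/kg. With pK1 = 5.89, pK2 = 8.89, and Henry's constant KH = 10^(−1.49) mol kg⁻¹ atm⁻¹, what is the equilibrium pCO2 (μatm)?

α₀ = 1 / (1 + K1/[H⁺] + K1K2/[H⁺]²) = 1 / (1 + 10^+1.87 + 10^+0.74)
   = 1 / (1 + 74.131 + 5.4954) = 1/80.626 = 0.01240
[CO2*] = α₀ × DIC = 0.01240 × 1.90 = 0.02357 mmol/kg
pCO2 = [CO2*]/KH = 2.357×10^-5 / 3.236×10^-2 = 728 μatm

pCO2 = 728 μatm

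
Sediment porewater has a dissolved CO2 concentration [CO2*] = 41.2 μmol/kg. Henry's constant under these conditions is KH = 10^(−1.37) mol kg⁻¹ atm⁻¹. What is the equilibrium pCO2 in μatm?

KH = 10^(−1.37) = 4.266×10^-2 mol kg⁻¹ atm⁻¹
pCO2 = [CO2*]/KH = 41.2×10^-6 / 4.266×10^-2 = 9.66×10^-4 atm = 966 μatm

pCO2 = 966 μatm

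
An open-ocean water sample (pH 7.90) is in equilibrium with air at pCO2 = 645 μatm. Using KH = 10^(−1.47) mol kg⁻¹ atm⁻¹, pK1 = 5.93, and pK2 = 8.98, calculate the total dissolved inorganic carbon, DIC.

DIC = 2.23 mmol/kg

[CO2*] = KH · pCO2 = 10^(−1.47) × 645×10^-6 = 2.186×10^-5 mol/kg
α₀ = 1/(1 + K1/[H⁺] + K1K2/[H⁺]²) = 1/(1 + 10^+1.97 + 10^+0.89) = 0.009795
DIC = [CO2*]/α₀ = 2.186×10^-5 / 0.009795 = 2.23 mmol/kg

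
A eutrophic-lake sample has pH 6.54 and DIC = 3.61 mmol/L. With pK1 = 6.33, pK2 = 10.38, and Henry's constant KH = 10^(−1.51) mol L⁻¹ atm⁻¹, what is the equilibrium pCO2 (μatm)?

pCO2 = 4.46×10^4 μatm

α₀ = 1 / (1 + K1/[H⁺] + K1K2/[H⁺]²) = 1 / (1 + 10^+0.21 + 10^-3.63)
   = 1 / (1 + 1.6218 + 0.00023442) = 1/2.6220 = 0.3814
[CO2*] = α₀ × DIC = 0.3814 × 3.61 = 1.377 mmol/L
pCO2 = [CO2*]/KH = 1.377×10^-3 / 3.090×10^-2 = 4.46×10^4 μatm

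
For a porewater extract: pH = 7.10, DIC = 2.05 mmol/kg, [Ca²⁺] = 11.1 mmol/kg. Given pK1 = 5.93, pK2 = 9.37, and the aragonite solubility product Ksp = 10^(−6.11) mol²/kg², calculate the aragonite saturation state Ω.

Ω = 0.147

α₂ = 1 / (1 + [H⁺]/K2 + [H⁺]²/(K1K2)) = 1 / (1 + 10^+2.27 + 10^+1.10)
   = 1 / (1 + 186.21 + 12.589) = 1/199.80 = 0.005005
[CO3²⁻] = α₂ × DIC = 0.005005 × 2.05 = 0.01026 mmol/kg = 10.26 μmol/kg
Ksp = 10^(−6.11) = 7.762×10^-7
Ω = [Ca²⁺][CO3²⁻]/Ksp = (11.1×10^-3)(1.026×10^-5) / 7.762×10^-7 = 0.147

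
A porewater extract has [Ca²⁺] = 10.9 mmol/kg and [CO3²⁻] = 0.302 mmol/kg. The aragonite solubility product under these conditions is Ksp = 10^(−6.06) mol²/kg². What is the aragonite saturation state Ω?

Ω = 3.78

Ksp = 10^(−6.06) = 8.710×10^-7
Ω = [Ca²⁺][CO3²⁻]/Ksp = (10.9×10^-3)(0.302×10^-3) / 8.710×10^-7 = 3.78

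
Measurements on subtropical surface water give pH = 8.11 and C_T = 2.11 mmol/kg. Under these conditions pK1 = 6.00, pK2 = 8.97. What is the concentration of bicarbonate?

α₁ = 1 / (1 + [H⁺]/K1 + K2/[H⁺]) = 1 / (1 + 10^-2.11 + 10^-0.86)
   = 1 / (1 + 0.0077625 + 0.13804) = 1/1.1458 = 0.8728
[HCO3⁻] = α₁ × DIC = 0.8728 × 2.11 = 1.84 mmol/kg

[HCO3⁻] = 1.84 mmol/kg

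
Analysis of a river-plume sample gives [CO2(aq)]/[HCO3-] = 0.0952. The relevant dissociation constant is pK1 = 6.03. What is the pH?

pH = 7.05

From K1 = [H⁺][HCO3-]/[CO2(aq)]:  pH = pK1 − log₁₀([CO2(aq)]/[HCO3-])
log₁₀(0.0952) = -1.021
pH = 6.03 − (-1.021) = 7.05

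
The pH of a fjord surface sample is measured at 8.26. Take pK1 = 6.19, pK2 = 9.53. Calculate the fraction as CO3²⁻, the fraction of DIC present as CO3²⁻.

α₂ = 0.0506

α₂ = 1 / (1 + [H⁺]/K2 + [H⁺]²/(K1K2)) = 1 / (1 + 10^+1.27 + 10^-0.80)
   = 1 / (1 + 18.621 + 0.15849) = 1/19.779 = 0.05056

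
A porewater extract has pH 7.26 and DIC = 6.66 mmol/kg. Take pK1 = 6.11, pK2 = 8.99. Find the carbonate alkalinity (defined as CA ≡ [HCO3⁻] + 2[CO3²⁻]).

CA = 6.34 mmol/kg

CA = [HCO3⁻] + 2[CO3²⁻] = (α₁ + 2α₂)·DIC
At pH 7.26: [H⁺]/K1 = 10^-1.15 = 0.070795, K2/[H⁺] = 10^-1.73 = 0.018621
α₁ = 1/(1 + 0.070795 + 0.018621) = 1/1.0894 = 0.9179; α₂ = α₁·K2/[H⁺] = 0.01709
α₁ + 2α₂ = 0.9521
CA = 0.9521 × 6.66 = 6.34 mmol/kg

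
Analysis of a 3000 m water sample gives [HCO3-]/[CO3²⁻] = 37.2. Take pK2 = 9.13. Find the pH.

pH = 7.56

From K2 = [H⁺][CO3²⁻]/[HCO3-]:  pH = pK2 − log₁₀([HCO3-]/[CO3²⁻])
log₁₀(37.2) = +1.571
pH = 9.13 − (+1.571) = 7.56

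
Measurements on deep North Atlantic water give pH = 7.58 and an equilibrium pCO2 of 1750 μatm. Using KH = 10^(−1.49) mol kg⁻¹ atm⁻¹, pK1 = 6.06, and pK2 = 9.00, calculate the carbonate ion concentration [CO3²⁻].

[CO2*] = KH · pCO2 = 10^(−1.49) × 1750×10^-6 = 5.663×10^-5 mol/kg
α₀ = 1/(1 + K1/[H⁺] + K1K2/[H⁺]²) = 1/(1 + 10^+1.52 + 10^+0.10) = 0.02827
DIC = [CO2*]/α₀ = 5.663×10^-5 / 0.02827 = 2.003 mmol/kg
[CO3²⁻] = α₂·DIC; α₂ = 0.03559, so [CO3²⁻] = 0.03559 × 2.003 = 0.0713 mmol/kg

[CO3²⁻] = 0.0713 mmol/kg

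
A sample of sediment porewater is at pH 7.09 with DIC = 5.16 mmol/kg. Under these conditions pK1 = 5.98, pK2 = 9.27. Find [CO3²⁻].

[CO3²⁻] = 0.0314 mmol/kg

α₂ = 1 / (1 + [H⁺]/K2 + [H⁺]²/(K1K2)) = 1 / (1 + 10^+2.18 + 10^+1.07)
   = 1 / (1 + 151.36 + 11.749) = 1/164.11 = 0.006094
[CO3²⁻] = α₂ × DIC = 0.006094 × 5.16 = 0.0314 mmol/kg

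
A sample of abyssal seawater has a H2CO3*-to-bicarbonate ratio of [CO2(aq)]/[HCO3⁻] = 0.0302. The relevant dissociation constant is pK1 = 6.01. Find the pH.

From K1 = [H⁺][HCO3⁻]/[CO2(aq)]:  pH = pK1 − log₁₀([CO2(aq)]/[HCO3⁻])
log₁₀(0.0302) = -1.520
pH = 6.01 − (-1.520) = 7.53

pH = 7.53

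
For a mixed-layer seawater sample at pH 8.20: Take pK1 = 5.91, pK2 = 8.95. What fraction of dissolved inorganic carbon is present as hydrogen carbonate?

α₁ = 1 / (1 + [H⁺]/K1 + K2/[H⁺]) = 1 / (1 + 10^-2.29 + 10^-0.75)
   = 1 / (1 + 0.0051286 + 0.17783) = 1/1.1830 = 0.8453

α₁ = 0.845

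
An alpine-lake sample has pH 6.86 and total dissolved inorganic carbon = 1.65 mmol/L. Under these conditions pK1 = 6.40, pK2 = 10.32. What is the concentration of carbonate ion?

α₂ = 1 / (1 + [H⁺]/K2 + [H⁺]²/(K1K2)) = 1 / (1 + 10^+3.46 + 10^+3.00)
   = 1 / (1 + 2884.0 + 1000.0) = 1/3885.0 = 0.0002574
[CO3²⁻] = α₂ × DIC = 0.0002574 × 1.65 = 0.000425 mmol/L = 0.425 μmol/L

[CO3²⁻] = 0.425 μmol/L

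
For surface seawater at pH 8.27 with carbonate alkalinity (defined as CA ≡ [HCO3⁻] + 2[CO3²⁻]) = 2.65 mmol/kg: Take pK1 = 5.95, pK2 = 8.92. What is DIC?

CA = [HCO3⁻] + 2[CO3²⁻] = (α₁ + 2α₂)·DIC
At pH 8.27: [H⁺]/K1 = 10^-2.32 = 0.0047863, K2/[H⁺] = 10^-0.65 = 0.22387
α₁ = 1/(1 + 0.0047863 + 0.22387) = 1/1.2287 = 0.8139; α₂ = α₁·K2/[H⁺] = 0.1822
α₁ + 2α₂ = 1.1783
DIC = CA / (α₁ + 2α₂) = 2.65 / 1.1783 = 2.25 mmol/kg

DIC = 2.25 mmol/kg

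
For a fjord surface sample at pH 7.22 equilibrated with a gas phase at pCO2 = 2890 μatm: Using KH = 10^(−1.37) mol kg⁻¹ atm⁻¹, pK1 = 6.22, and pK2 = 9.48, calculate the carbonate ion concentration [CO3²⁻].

[CO3²⁻] = 6.77 μmol/kg

[CO2*] = KH · pCO2 = 10^(−1.37) × 2890×10^-6 = 1.233×10^-4 mol/kg
α₀ = 1/(1 + K1/[H⁺] + K1K2/[H⁺]²) = 1/(1 + 10^+1.00 + 10^-1.26) = 0.09046
DIC = [CO2*]/α₀ = 1.233×10^-4 / 0.09046 = 1.363 mmol/kg
[CO3²⁻] = α₂·DIC; α₂ = 0.004971, so [CO3²⁻] = 0.004971 × 1.363 = 0.00677 mmol/kg = 6.77 μmol/kg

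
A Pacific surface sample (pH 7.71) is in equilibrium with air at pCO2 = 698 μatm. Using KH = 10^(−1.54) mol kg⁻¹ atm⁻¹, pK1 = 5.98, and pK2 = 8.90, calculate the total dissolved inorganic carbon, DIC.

[CO2*] = KH · pCO2 = 10^(−1.54) × 698×10^-6 = 2.013×10^-5 mol/kg
α₀ = 1/(1 + K1/[H⁺] + K1K2/[H⁺]²) = 1/(1 + 10^+1.73 + 10^+0.54) = 0.01719
DIC = [CO2*]/α₀ = 2.013×10^-5 / 0.01719 = 1.17 mmol/kg

DIC = 1.17 mmol/kg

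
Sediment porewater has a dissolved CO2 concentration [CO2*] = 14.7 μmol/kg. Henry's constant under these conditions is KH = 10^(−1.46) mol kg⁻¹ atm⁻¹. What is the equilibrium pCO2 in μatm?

pCO2 = 424 μatm

KH = 10^(−1.46) = 3.467×10^-2 mol kg⁻¹ atm⁻¹
pCO2 = [CO2*]/KH = 14.7×10^-6 / 3.467×10^-2 = 4.24×10^-4 atm = 424 μatm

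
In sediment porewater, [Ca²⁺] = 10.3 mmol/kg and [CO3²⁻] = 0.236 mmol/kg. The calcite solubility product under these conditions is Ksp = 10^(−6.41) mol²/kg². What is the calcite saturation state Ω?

Ω = 6.25

Ksp = 10^(−6.41) = 3.890×10^-7
Ω = [Ca²⁺][CO3²⁻]/Ksp = (10.3×10^-3)(0.236×10^-3) / 3.890×10^-7 = 6.25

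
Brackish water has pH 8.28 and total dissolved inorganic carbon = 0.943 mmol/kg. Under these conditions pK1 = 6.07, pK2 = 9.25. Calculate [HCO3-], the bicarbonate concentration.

α₁ = 1 / (1 + [H⁺]/K1 + K2/[H⁺]) = 1 / (1 + 10^-2.21 + 10^-0.97)
   = 1 / (1 + 0.0061660 + 0.10715) = 1/1.1133 = 0.8982
[HCO3⁻] = α₁ × DIC = 0.8982 × 0.943 = 0.847 mmol/kg

[HCO3⁻] = 0.847 mmol/kg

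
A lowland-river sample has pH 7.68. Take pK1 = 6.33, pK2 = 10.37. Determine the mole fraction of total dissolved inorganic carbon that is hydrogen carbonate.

α₁ = 0.955

α₁ = 1 / (1 + [H⁺]/K1 + K2/[H⁺]) = 1 / (1 + 10^-1.35 + 10^-2.69)
   = 1 / (1 + 0.044668 + 0.0020417) = 1/1.0467 = 0.9554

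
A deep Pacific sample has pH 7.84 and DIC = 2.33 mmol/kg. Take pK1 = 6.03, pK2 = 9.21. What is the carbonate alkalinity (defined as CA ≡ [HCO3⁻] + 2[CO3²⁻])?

CA = [HCO3⁻] + 2[CO3²⁻] = (α₁ + 2α₂)·DIC
At pH 7.84: [H⁺]/K1 = 10^-1.81 = 0.015488, K2/[H⁺] = 10^-1.37 = 0.042658
α₁ = 1/(1 + 0.015488 + 0.042658) = 1/1.0581 = 0.9450; α₂ = α₁·K2/[H⁺] = 0.04031
α₁ + 2α₂ = 1.0257
CA = 1.0257 × 2.33 = 2.39 mmol/kg

CA = 2.39 mmol/kg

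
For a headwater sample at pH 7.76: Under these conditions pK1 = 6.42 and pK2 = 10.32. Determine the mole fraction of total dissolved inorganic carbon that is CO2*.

α₀ = 0.0436

α₀ = 1 / (1 + K1/[H⁺] + K1K2/[H⁺]²) = 1 / (1 + 10^+1.34 + 10^-1.22)
   = 1 / (1 + 21.878 + 0.060256) = 1/22.938 = 0.04360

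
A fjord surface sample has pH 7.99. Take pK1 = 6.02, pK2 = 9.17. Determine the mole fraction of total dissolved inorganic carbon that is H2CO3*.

α₀ = 1 / (1 + K1/[H⁺] + K1K2/[H⁺]²) = 1 / (1 + 10^+1.97 + 10^+0.79)
   = 1 / (1 + 93.325 + 6.1660) = 1/100.49 = 0.009951

α₀ = 0.00995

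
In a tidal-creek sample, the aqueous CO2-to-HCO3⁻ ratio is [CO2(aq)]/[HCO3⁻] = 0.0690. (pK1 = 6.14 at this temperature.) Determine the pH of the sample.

pH = 7.30

From K1 = [H⁺][HCO3⁻]/[CO2(aq)]:  pH = pK1 − log₁₀([CO2(aq)]/[HCO3⁻])
log₁₀(0.0690) = -1.161
pH = 6.14 − (-1.161) = 7.30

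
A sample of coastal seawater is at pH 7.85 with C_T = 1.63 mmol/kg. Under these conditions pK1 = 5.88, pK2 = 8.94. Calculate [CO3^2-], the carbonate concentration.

[CO3²⁻] = 0.121 mmol/kg

α₂ = 1 / (1 + [H⁺]/K2 + [H⁺]²/(K1K2)) = 1 / (1 + 10^+1.09 + 10^-0.88)
   = 1 / (1 + 12.303 + 0.13183) = 1/13.435 = 0.07444
[CO3²⁻] = α₂ × DIC = 0.07444 × 1.63 = 0.121 mmol/kg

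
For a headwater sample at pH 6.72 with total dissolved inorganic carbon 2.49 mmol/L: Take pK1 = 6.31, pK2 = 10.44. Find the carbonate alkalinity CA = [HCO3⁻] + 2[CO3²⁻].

CA = 1.79 mmol/L

CA = [HCO3⁻] + 2[CO3²⁻] = (α₁ + 2α₂)·DIC
At pH 6.72: [H⁺]/K1 = 10^-0.41 = 0.38905, K2/[H⁺] = 10^-3.72 = 0.00019055
α₁ = 1/(1 + 0.38905 + 0.00019055) = 1/1.3892 = 0.7198; α₂ = α₁·K2/[H⁺] = 0.0001372
α₁ + 2α₂ = 0.7201
CA = 0.7201 × 2.49 = 1.79 mmol/L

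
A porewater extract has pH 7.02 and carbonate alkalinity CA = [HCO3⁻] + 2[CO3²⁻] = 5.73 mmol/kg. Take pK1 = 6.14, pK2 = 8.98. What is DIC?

CA = [HCO3⁻] + 2[CO3²⁻] = (α₁ + 2α₂)·DIC
At pH 7.02: [H⁺]/K1 = 10^-0.88 = 0.13183, K2/[H⁺] = 10^-1.96 = 0.010965
α₁ = 1/(1 + 0.13183 + 0.010965) = 1/1.1428 = 0.8751; α₂ = α₁·K2/[H⁺] = 0.009595
α₁ + 2α₂ = 0.8942
DIC = CA / (α₁ + 2α₂) = 5.73 / 0.8942 = 6.41 mmol/kg

DIC = 6.41 mmol/kg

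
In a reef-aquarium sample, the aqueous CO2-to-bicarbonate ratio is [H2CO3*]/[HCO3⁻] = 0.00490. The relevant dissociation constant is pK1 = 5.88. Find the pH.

pH = 8.19

From K1 = [H⁺][HCO3⁻]/[H2CO3*]:  pH = pK1 − log₁₀([H2CO3*]/[HCO3⁻])
log₁₀(0.00490) = -2.310
pH = 5.88 − (-2.310) = 8.19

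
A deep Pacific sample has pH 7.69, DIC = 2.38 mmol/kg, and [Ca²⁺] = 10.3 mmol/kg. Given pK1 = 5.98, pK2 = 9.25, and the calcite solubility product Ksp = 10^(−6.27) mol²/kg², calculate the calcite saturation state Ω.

α₂ = 1 / (1 + [H⁺]/K2 + [H⁺]²/(K1K2)) = 1 / (1 + 10^+1.56 + 10^-0.15)
   = 1 / (1 + 36.308 + 0.70795) = 1/38.016 = 0.02630
[CO3²⁻] = α₂ × DIC = 0.02630 × 2.38 = 0.06261 mmol/kg
Ksp = 10^(−6.27) = 5.370×10^-7
Ω = [Ca²⁺][CO3²⁻]/Ksp = (10.3×10^-3)(6.261×10^-5) / 5.370×10^-7 = 1.20

Ω = 1.20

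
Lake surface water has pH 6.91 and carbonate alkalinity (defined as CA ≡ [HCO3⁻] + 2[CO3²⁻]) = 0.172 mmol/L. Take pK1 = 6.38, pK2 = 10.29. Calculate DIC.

CA = [HCO3⁻] + 2[CO3²⁻] = (α₁ + 2α₂)·DIC
At pH 6.91: [H⁺]/K1 = 10^-0.53 = 0.29512, K2/[H⁺] = 10^-3.38 = 0.00041687
α₁ = 1/(1 + 0.29512 + 0.00041687) = 1/1.2955 = 0.7719; α₂ = α₁·K2/[H⁺] = 0.0003218
α₁ + 2α₂ = 0.7725
DIC = CA / (α₁ + 2α₂) = 0.172 / 0.7725 = 0.223 mmol/L

DIC = 0.223 mmol/L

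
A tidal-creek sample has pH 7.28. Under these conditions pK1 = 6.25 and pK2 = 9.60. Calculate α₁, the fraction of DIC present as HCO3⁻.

α₁ = 1 / (1 + [H⁺]/K1 + K2/[H⁺]) = 1 / (1 + 10^-1.03 + 10^-2.32)
   = 1 / (1 + 0.093325 + 0.0047863) = 1/1.0981 = 0.9107

α₁ = 0.911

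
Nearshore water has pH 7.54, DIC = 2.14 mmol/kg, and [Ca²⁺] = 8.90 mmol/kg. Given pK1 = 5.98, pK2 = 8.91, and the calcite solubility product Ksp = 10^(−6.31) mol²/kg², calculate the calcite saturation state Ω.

α₂ = 1 / (1 + [H⁺]/K2 + [H⁺]²/(K1K2)) = 1 / (1 + 10^+1.37 + 10^-0.19)
   = 1 / (1 + 23.442 + 0.64565) = 1/25.088 = 0.03986
[CO3²⁻] = α₂ × DIC = 0.03986 × 2.14 = 0.08530 mmol/kg
Ksp = 10^(−6.31) = 4.898×10^-7
Ω = [Ca²⁺][CO3²⁻]/Ksp = (8.90×10^-3)(8.530×10^-5) / 4.898×10^-7 = 1.55

Ω = 1.55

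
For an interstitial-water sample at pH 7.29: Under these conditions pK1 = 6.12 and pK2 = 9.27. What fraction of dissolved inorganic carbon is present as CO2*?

α₀ = 0.0627

α₀ = 1 / (1 + K1/[H⁺] + K1K2/[H⁺]²) = 1 / (1 + 10^+1.17 + 10^-0.81)
   = 1 / (1 + 14.791 + 0.15488) = 1/15.946 = 0.06271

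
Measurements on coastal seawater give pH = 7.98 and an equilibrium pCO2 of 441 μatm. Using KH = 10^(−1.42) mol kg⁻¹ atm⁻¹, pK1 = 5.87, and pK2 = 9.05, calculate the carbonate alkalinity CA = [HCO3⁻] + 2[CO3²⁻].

[CO2*] = KH · pCO2 = 10^(−1.42) × 441×10^-6 = 1.677×10^-5 mol/kg
α₀ = 1/(1 + K1/[H⁺] + K1K2/[H⁺]²) = 1/(1 + 10^+2.11 + 10^+1.04) = 0.007103
DIC = [CO2*]/α₀ = 1.677×10^-5 / 0.007103 = 2.361 mmol/kg
CA = (α₁ + 2α₂)·DIC = (0.9150 + 2×0.07788) × 2.361 = 2.53 mmol/kg

CA = 2.53 mmol/kg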